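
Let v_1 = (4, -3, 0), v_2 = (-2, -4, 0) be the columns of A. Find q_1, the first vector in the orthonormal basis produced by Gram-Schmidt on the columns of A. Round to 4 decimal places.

v_1 = (4, -3, 0); ‖v_1‖ = 5.0000, so q_1 = (0.8000, -0.6000, 0.0000).

q_1 = (0.8000, -0.6000, 0.0000)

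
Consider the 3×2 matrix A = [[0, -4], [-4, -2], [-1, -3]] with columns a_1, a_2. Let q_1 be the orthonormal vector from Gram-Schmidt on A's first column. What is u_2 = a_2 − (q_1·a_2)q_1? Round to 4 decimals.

u_2 = (-4.0000, 0.5882, -2.3529)

q_1 = a_1/‖a_1‖ = (0, -4, -1)/4.1231 = (0.0000, -0.9701, -0.2425).
r_{12} = q_1·a_2 = 2.6679.
u_2 = a_2 − 2.6679·q_1 = (-4.0000, 0.5882, -2.3529).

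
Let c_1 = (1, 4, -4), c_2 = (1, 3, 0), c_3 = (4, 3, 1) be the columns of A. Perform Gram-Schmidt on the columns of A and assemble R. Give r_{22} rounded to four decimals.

r_{22} = 2.2088

q_1 = c_1/‖c_1‖ = (1, 4, -4)/5.7446 = (0.1741, 0.6963, -0.6963).
r_{12} = q_1·c_2 = 2.2630.
u_2 = c_2 − 2.2630·q_1 = (0.6061, 1.4242, 1.5758).
r_{22} = ‖u_2‖ = 2.2088.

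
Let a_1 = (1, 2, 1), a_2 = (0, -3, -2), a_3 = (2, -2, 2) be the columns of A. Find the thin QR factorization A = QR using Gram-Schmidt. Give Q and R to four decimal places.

Q = [[0.4082, 0.8729, 0.2673], [0.8165, -0.2182, -0.5345], [0.4082, -0.4364, 0.8018]], R = [[2.4495, -3.2660, 0.0000], [0.0000, 1.5275, 1.3093], [0.0000, 0.0000, 3.2071]]

a_1 = (1, 2, 1); ‖a_1‖ = 2.4495, so q_1 = (0.4082, 0.8165, 0.4082).
q_1·a_2 = 0.4082·0 + 0.8165·(-3) + 0.4082·(-2) = -3.2660.
u_2 = a_2 + 3.2660·q_1 = (1.3333, -0.3333, -0.6667).
‖u_2‖ = 1.5275, so q_2 = (0.8729, -0.2182, -0.4364).
q_1·a_3 = 0.4082·2 + 0.8165·(-2) + 0.4082·2 = 0.0000; q_2·a_3 = 0.8729·2 + (-0.2182)·(-2) + (-0.4364)·2 = 1.3093.
u_3 = a_3 + 0.0000·q_1 − 1.3093·q_2 = (0.8571, -1.7143, 2.5714).
‖u_3‖ = 3.2071, so q_3 = (0.2673, -0.5345, 0.8018).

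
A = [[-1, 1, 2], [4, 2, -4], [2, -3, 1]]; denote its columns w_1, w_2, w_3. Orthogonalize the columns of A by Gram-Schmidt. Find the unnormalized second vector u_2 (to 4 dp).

w_1 = (-1, 4, 2); ‖w_1‖ = 4.5826, so q_1 = (-0.2182, 0.8729, 0.4364).
q_1·w_2 = (-0.2182)·1 + 0.8729·2 + 0.4364·(-3) = 0.2182.
u_2 = w_2 − 0.2182·q_1 = (1.0476, 1.8095, -3.0952).

u_2 = (1.0476, 1.8095, -3.0952)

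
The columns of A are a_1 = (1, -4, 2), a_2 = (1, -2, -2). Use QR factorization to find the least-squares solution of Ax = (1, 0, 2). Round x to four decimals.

x = (0.3659, -0.5366)

a_1 = (1, -4, 2); ‖a_1‖ = 4.5826, so e_1 = (0.2182, -0.8729, 0.4364).
e_1·a_2 = 0.2182·1 + (-0.8729)·(-2) + 0.4364·(-2) = 1.0911.
u_2 = a_2 − 1.0911·e_1 = (0.7619, -1.0476, -2.4762).
‖u_2‖ = 2.7946, so e_2 = (0.2726, -0.3749, -0.8861).
Qᵀb = (1.0911, -1.4995).
Back-substitute: x_2 = -1.4995/2.7946 = -0.5366.
x_1 = (1.0911 − 1.0911·(-0.5366))/4.5826 = 0.3659.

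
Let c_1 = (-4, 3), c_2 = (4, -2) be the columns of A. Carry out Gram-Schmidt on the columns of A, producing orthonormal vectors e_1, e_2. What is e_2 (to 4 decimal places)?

e_2 = (0.6000, 0.8000)

c_1 = (-4, 3); ‖c_1‖ = 5.0000, so e_1 = (-0.8000, 0.6000).
e_1·c_2 = (-0.8000)·4 + 0.6000·(-2) = -4.4000.
u_2 = c_2 + 4.4000·e_1 = (0.4800, 0.6400).
‖u_2‖ = 0.8000, so e_2 = (0.6000, 0.8000).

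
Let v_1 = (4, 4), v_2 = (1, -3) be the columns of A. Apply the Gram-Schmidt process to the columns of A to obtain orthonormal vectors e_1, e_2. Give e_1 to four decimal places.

v_1 = (4, 4); ‖v_1‖ = 5.6569, so e_1 = (0.7071, 0.7071).

e_1 = (0.7071, 0.7071)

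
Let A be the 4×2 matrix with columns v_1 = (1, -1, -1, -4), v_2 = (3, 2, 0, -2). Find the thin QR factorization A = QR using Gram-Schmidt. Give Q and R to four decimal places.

v_1 = (1, -1, -1, -4); ‖v_1‖ = 4.3589, so e_1 = (0.2294, -0.2294, -0.2294, -0.9177).
e_1·v_2 = 0.2294·3 + (-0.2294)·2 + (-0.2294)·0 + (-0.9177)·(-2) = 2.0647.
u_2 = v_2 − 2.0647·e_1 = (2.5263, 2.4737, 0.4737, -0.1053).
‖u_2‖ = 3.5689, so e_2 = (0.7079, 0.6931, 0.1327, -0.0295).

Q = [[0.2294, 0.7079], [-0.2294, 0.6931], [-0.2294, 0.1327], [-0.9177, -0.0295]], R = [[4.3589, 2.0647], [0.0000, 3.5689]]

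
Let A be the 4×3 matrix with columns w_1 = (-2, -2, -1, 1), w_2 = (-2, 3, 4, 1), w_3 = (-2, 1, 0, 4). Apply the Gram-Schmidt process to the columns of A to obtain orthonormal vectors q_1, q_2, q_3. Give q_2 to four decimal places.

q_2 = (-0.5721, 0.3814, 0.6674, 0.2860)

w_1 = (-2, -2, -1, 1); ‖w_1‖ = 3.1623, so q_1 = (-0.6325, -0.6325, -0.3162, 0.3162).
q_1·w_2 = (-0.6325)·(-2) + (-0.6325)·3 + (-0.3162)·4 + 0.3162·1 = -1.5811.
u_2 = w_2 + 1.5811·q_1 = (-3.0000, 2.0000, 3.5000, 1.5000).
‖u_2‖ = 5.2440, so q_2 = (-0.5721, 0.3814, 0.6674, 0.2860).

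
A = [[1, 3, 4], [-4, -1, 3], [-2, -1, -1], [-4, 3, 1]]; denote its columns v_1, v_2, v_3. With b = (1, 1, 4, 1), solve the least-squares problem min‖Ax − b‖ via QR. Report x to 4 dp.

x = (-0.4053, -0.0139, 0.0047)

q_1 = v_1/‖v_1‖ = (1, -4, -2, -4)/6.0828 = (0.1644, -0.6576, -0.3288, -0.6576).
r_{12} = q_1·v_2 = -0.4932.
u_2 = v_2 + 0.4932·q_1 = (3.0811, -1.3243, -1.1622, 2.6757).
‖u_2‖ = 4.4449, so q_2 = (0.6932, -0.2979, -0.2615, 0.6020).
r_{13} = q_1·v_3 = -1.6440; r_{23} = q_2·v_3 = 2.7423.
u_3 = v_3 + 1.6440·q_1 − 2.7423·q_2 = (2.3694, 2.7360, -0.8235, -1.7319).
‖u_3‖ = 4.0960, so q_3 = (0.5785, 0.6680, -0.2011, -0.4228).
Qᵀb = (-2.4660, -0.0486, 0.0194).
Back-substitute: x_3 = 0.0194/4.0960 = 0.0047.
x_2 = (-0.0486 − 2.7423·0.0047)/4.4449 = -0.0139.
x_1 = (-2.4660 + 0.4932·(-0.0139) + 1.6440·0.0047)/6.0828 = -0.4053.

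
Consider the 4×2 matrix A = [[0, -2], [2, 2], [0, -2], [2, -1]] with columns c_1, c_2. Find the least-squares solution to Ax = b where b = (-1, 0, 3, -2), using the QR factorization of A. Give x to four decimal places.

x = (-0.4800, -0.0800)

e_1 = c_1/‖c_1‖ = (0, 2, 0, 2)/2.8284 = (0.0000, 0.7071, 0.0000, 0.7071).
r_{12} = e_1·c_2 = 0.7071.
u_2 = c_2 − 0.7071·e_1 = (-2.0000, 1.5000, -2.0000, -1.5000).
‖u_2‖ = 3.5355, so e_2 = (-0.5657, 0.4243, -0.5657, -0.4243).
Qᵀb = (-1.4142, -0.2828).
Back-substitute: x_2 = -0.2828/3.5355 = -0.0800.
x_1 = (-1.4142 − 0.7071·(-0.0800))/2.8284 = -0.4800.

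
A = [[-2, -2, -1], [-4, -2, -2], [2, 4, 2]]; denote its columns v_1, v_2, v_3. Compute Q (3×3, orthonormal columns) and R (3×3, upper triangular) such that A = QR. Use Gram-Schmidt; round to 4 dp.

Q = [[-0.4082, -0.1231, 0.9045], [-0.8165, 0.4924, -0.3015], [0.4082, 0.8616, 0.3015]], R = [[4.8990, 4.0825, 2.8577], [0.0000, 2.7080, 0.8616], [0.0000, 0.0000, 0.3015]]

v_1 = (-2, -4, 2); ‖v_1‖ = 4.8990, so q_1 = (-0.4082, -0.8165, 0.4082).
q_1·v_2 = (-0.4082)·(-2) + (-0.8165)·(-2) + 0.4082·4 = 4.0825.
u_2 = v_2 − 4.0825·q_1 = (-0.3333, 1.3333, 2.3333).
‖u_2‖ = 2.7080, so q_2 = (-0.1231, 0.4924, 0.8616).
q_1·v_3 = (-0.4082)·(-1) + (-0.8165)·(-2) + 0.4082·2 = 2.8577; q_2·v_3 = (-0.1231)·(-1) + 0.4924·(-2) + 0.8616·2 = 0.8616.
u_3 = v_3 − 2.8577·q_1 − 0.8616·q_2 = (0.2727, -0.0909, 0.0909).
‖u_3‖ = 0.3015, so q_3 = (0.9045, -0.3015, 0.3015).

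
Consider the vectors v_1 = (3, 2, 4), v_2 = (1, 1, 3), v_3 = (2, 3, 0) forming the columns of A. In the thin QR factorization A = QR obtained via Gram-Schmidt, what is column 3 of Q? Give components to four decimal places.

q_3 = (-0.3651, 0.9129, -0.1826)

v_1 = (3, 2, 4); ‖v_1‖ = 5.3852, so q_1 = (0.5571, 0.3714, 0.7428).
q_1·v_2 = 0.5571·1 + 0.3714·1 + 0.7428·3 = 3.1568.
u_2 = v_2 − 3.1568·q_1 = (-0.7586, -0.1724, 0.6552).
‖u_2‖ = 1.0171, so q_2 = (-0.7459, -0.1695, 0.6442).
q_1·v_3 = 0.5571·2 + 0.3714·3 + 0.7428·0 = 2.2283; q_2·v_3 = (-0.7459)·2 + (-0.1695)·3 + 0.6442·0 = -2.0003.
u_3 = v_3 − 2.2283·q_1 + 2.0003·q_2 = (-0.7333, 1.8333, -0.3667).
‖u_3‖ = 2.0083, so q_3 = (-0.3651, 0.9129, -0.1826).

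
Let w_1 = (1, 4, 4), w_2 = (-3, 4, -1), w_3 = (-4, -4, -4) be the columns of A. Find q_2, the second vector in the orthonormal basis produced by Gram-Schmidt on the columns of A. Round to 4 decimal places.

w_1 = (1, 4, 4); ‖w_1‖ = 5.7446, so q_1 = (0.1741, 0.6963, 0.6963).
q_1·w_2 = 0.1741·(-3) + 0.6963·4 + 0.6963·(-1) = 1.5667.
u_2 = w_2 − 1.5667·q_1 = (-3.2727, 2.9091, -2.0909).
‖u_2‖ = 4.8524, so q_2 = (-0.6745, 0.5995, -0.4309).

q_2 = (-0.6745, 0.5995, -0.4309)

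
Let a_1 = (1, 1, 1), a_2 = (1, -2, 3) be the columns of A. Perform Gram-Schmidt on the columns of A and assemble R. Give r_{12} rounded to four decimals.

r_{12} = 1.1547

a_1 = (1, 1, 1); ‖a_1‖ = 1.7321, so q_1 = (0.5774, 0.5774, 0.5774).
r_{12} = q_1·a_2 = 1.1547.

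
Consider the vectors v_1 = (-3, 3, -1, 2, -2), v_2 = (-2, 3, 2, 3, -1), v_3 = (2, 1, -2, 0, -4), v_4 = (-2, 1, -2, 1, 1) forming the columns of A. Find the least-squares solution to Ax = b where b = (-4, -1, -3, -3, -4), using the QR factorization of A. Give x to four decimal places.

x = (4.5114, -3.2543, -1.2114, -2.8171)

v_1 = (-3, 3, -1, 2, -2); ‖v_1‖ = 5.1962, so q_1 = (-0.5774, 0.5774, -0.1925, 0.3849, -0.3849).
q_1·v_2 = (-0.5774)·(-2) + 0.5774·3 + (-0.1925)·2 + 0.3849·3 + (-0.3849)·(-1) = 4.0415.
u_2 = v_2 − 4.0415·q_1 = (0.3333, 0.6667, 2.7778, 1.4444, 0.5556).
‖u_2‖ = 3.2660, so q_2 = (0.1021, 0.2041, 0.8505, 0.4423, 0.1701).
q_1·v_3 = (-0.5774)·2 + 0.5774·1 + (-0.1925)·(-2) + 0.3849·0 + (-0.3849)·(-4) = 1.3472; q_2·v_3 = 0.1021·2 + 0.2041·1 + 0.8505·(-2) + 0.4423·0 + 0.1701·(-4) = -1.9732.
u_3 = v_3 − 1.3472·q_1 + 1.9732·q_2 = (2.9792, 0.6250, -0.0625, 0.3542, -3.1458).
‖u_3‖ = 4.3922, so q_3 = (0.6783, 0.1423, -0.0142, 0.0806, -0.7162).
q_1·v_4 = (-0.5774)·(-2) + 0.5774·1 + (-0.1925)·(-2) + 0.3849·1 + (-0.3849)·1 = 2.1170; q_2·v_4 = 0.1021·(-2) + 0.2041·1 + 0.8505·(-2) + 0.4423·1 + 0.1701·1 = -1.0887; q_3·v_4 = 0.6783·(-2) + 0.1423·1 + (-0.0142)·(-2) + 0.0806·1 + (-0.7162)·1 = -1.8214.
u_4 = v_4 − 2.1170·q_1 + 1.0887·q_2 + 1.8214·q_3 = (0.5688, 0.2592, -0.6926, 0.8135, 0.6955).
‖u_4‖ = 1.4198, so q_4 = (0.4006, 0.1825, -0.4878, 0.5730, 0.4898).
Qᵀb = (2.6943, -5.1711, -0.1897, -3.9998).
Back-substitute: x_4 = -3.9998/1.4198 = -2.8171.
x_3 = (-0.1897 + 1.8214·(-2.8171))/4.3922 = -1.2114.
x_2 = (-5.1711 + 1.9732·(-1.2114) + 1.0887·(-2.8171))/3.2660 = -3.2543.
x_1 = (2.6943 − 4.0415·(-3.2543) − 1.3472·(-1.2114) − 2.1170·(-2.8171))/5.1962 = 4.5114.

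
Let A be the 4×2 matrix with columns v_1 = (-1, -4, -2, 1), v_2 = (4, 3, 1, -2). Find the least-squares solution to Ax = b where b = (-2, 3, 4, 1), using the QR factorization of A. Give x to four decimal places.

x = (-1.7308, -1.0538)

v_1 = (-1, -4, -2, 1); ‖v_1‖ = 4.6904, so e_1 = (-0.2132, -0.8528, -0.4264, 0.2132).
e_1·v_2 = (-0.2132)·4 + (-0.8528)·3 + (-0.4264)·1 + 0.2132·(-2) = -4.2640.
u_2 = v_2 + 4.2640·e_1 = (3.0909, -0.6364, -0.8182, -1.0909).
‖u_2‖ = 3.4378, so e_2 = (0.8991, -0.1851, -0.2380, -0.3173).
Qᵀb = (-3.6244, -3.6229).
Back-substitute: x_2 = -3.6229/3.4378 = -1.0538.
x_1 = (-3.6244 + 4.2640·(-1.0538))/4.6904 = -1.7308.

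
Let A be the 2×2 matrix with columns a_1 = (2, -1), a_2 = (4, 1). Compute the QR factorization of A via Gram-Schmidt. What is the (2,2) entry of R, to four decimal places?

r_{22} = 2.6833

q_1 = a_1/‖a_1‖ = (2, -1)/2.2361 = (0.8944, -0.4472).
r_{12} = q_1·a_2 = 3.1305.
u_2 = a_2 − 3.1305·q_1 = (1.2000, 2.4000).
r_{22} = ‖u_2‖ = 2.6833.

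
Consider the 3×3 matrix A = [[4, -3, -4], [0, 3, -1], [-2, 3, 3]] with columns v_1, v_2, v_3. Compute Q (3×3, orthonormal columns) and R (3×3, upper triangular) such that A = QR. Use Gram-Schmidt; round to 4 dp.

Q = [[0.8944, 0.1826, 0.4082], [0.0000, 0.9129, -0.4082], [-0.4472, 0.3651, 0.8165]], R = [[4.4721, -4.0249, -4.9193], [0.0000, 3.2863, -0.5477], [0.0000, 0.0000, 1.2247]]

q_1 = v_1/‖v_1‖ = (4, 0, -2)/4.4721 = (0.8944, 0.0000, -0.4472).
r_{12} = q_1·v_2 = -4.0249.
u_2 = v_2 + 4.0249·q_1 = (0.6000, 3.0000, 1.2000).
‖u_2‖ = 3.2863, so q_2 = (0.1826, 0.9129, 0.3651).
r_{13} = q_1·v_3 = -4.9193; r_{23} = q_2·v_3 = -0.5477.
u_3 = v_3 + 4.9193·q_1 + 0.5477·q_2 = (0.5000, -0.5000, 1.0000).
‖u_3‖ = 1.2247, so q_3 = (0.4082, -0.4082, 0.8165).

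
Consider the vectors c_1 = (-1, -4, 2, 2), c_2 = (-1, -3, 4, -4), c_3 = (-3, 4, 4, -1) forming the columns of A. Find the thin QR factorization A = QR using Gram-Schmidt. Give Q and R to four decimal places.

Q = [[-0.2000, -0.0809, -0.5286], [-0.8000, -0.1550, 0.5598], [0.4000, 0.4986, 0.5715], [0.4000, -0.8490, 0.2838]], R = [[5.0000, 2.6000, -1.4000], [0.0000, 5.9363, 2.4662], [0.0000, 0.0000, 5.8273]]

e_1 = c_1/‖c_1‖ = (-1, -4, 2, 2)/5.0000 = (-0.2000, -0.8000, 0.4000, 0.4000).
r_{12} = e_1·c_2 = 2.6000.
u_2 = c_2 − 2.6000·e_1 = (-0.4800, -0.9200, 2.9600, -5.0400).
‖u_2‖ = 5.9363, so e_2 = (-0.0809, -0.1550, 0.4986, -0.8490).
r_{13} = e_1·c_3 = -1.4000; r_{23} = e_2·c_3 = 2.4662.
u_3 = c_3 + 1.4000·e_1 − 2.4662·e_2 = (-3.0806, 3.2622, 3.3303, 1.6538).
‖u_3‖ = 5.8273, so e_3 = (-0.5286, 0.5598, 0.5715, 0.2838).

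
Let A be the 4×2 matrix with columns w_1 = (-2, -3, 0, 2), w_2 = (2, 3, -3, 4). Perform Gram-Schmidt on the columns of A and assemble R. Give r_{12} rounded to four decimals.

q_1 = w_1/‖w_1‖ = (-2, -3, 0, 2)/4.1231 = (-0.4851, -0.7276, 0.0000, 0.4851).
r_{12} = q_1·w_2 = -1.2127.

r_{12} = -1.2127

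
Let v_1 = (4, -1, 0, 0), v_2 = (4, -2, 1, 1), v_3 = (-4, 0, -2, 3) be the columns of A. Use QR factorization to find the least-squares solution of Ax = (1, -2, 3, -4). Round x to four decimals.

v_1 = (4, -1, 0, 0); ‖v_1‖ = 4.1231, so e_1 = (0.9701, -0.2425, 0.0000, 0.0000).
e_1·v_2 = 0.9701·4 + (-0.2425)·(-2) + 0.0000·1 + 0.0000·1 = 4.3656.
u_2 = v_2 − 4.3656·e_1 = (-0.2353, -0.9412, 1.0000, 1.0000).
‖u_2‖ = 1.7150, so e_2 = (-0.1372, -0.5488, 0.5831, 0.5831).
e_1·v_3 = 0.9701·(-4) + (-0.2425)·0 + 0.0000·(-2) + 0.0000·3 = -3.8806; e_2·v_3 = (-0.1372)·(-4) + (-0.5488)·0 + 0.5831·(-2) + 0.5831·3 = 1.1319.
u_3 = v_3 + 3.8806·e_1 − 1.1319·e_2 = (-0.0800, -0.3200, -2.6600, 2.3400).
‖u_3‖ = 3.5581, so e_3 = (-0.0225, -0.0899, -0.7476, 0.6577).
Qᵀb = (1.4552, 0.3773, -4.7160).
Back-substitute: x_3 = -4.7160/3.5581 = -1.3254.
x_2 = (0.3773 − 1.1319·(-1.3254))/1.7150 = 1.0948.
x_1 = (1.4552 − 4.3656·1.0948 + 3.8806·(-1.3254))/4.1231 = -2.0537.

x = (-2.0537, 1.0948, -1.3254)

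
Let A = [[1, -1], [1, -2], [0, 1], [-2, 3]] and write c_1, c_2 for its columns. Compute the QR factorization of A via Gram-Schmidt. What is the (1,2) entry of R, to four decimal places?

q_1 = c_1/‖c_1‖ = (1, 1, 0, -2)/2.4495 = (0.4082, 0.4082, 0.0000, -0.8165).
r_{12} = q_1·c_2 = -3.6742.

r_{12} = -3.6742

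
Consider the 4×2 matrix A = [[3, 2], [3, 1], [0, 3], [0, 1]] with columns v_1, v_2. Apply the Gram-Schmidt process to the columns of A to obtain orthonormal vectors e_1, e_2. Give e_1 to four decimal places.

e_1 = (0.7071, 0.7071, 0.0000, 0.0000)

e_1 = v_1/‖v_1‖ = (3, 3, 0, 0)/4.2426 = (0.7071, 0.7071, 0.0000, 0.0000).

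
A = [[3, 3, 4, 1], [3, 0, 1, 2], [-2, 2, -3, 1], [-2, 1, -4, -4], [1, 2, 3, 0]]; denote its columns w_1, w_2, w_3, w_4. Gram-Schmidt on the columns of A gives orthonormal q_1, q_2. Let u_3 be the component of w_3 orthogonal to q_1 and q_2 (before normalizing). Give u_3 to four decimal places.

u_3 = (0.1475, -2.4881, -0.9176, -1.7961, 1.5944)

w_1 = (3, 3, -2, -2, 1); ‖w_1‖ = 5.1962, so q_1 = (0.5774, 0.5774, -0.3849, -0.3849, 0.1925).
q_1·w_2 = 0.5774·3 + 0.5774·0 + (-0.3849)·2 + (-0.3849)·1 + 0.1925·2 = 0.9623.
u_2 = w_2 − 0.9623·q_1 = (2.4444, -0.5556, 2.3704, 1.3704, 1.8148).
‖u_2‖ = 4.1321, so q_2 = (0.5916, -0.1344, 0.5737, 0.3316, 0.4392).
q_1·w_3 = 0.5774·4 + 0.5774·1 + (-0.3849)·(-3) + (-0.3849)·(-4) + 0.1925·3 = 6.1584; q_2·w_3 = 0.5916·4 + (-0.1344)·1 + 0.5737·(-3) + 0.3316·(-4) + 0.4392·3 = 0.5019.
u_3 = w_3 − 6.1584·q_1 − 0.5019·q_2 = (0.1475, -2.4881, -0.9176, -1.7961, 1.5944).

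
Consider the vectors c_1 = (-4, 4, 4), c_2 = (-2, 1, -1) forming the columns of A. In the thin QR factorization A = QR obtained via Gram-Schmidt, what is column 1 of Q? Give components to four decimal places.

c_1 = (-4, 4, 4); ‖c_1‖ = 6.9282, so q_1 = (-0.5774, 0.5774, 0.5774).

q_1 = (-0.5774, 0.5774, 0.5774)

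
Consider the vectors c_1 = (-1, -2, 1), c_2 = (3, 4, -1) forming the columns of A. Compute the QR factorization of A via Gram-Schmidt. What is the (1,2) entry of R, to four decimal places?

c_1 = (-1, -2, 1); ‖c_1‖ = 2.4495, so q_1 = (-0.4082, -0.8165, 0.4082).
r_{12} = q_1·c_2 = -4.8990.

r_{12} = -4.8990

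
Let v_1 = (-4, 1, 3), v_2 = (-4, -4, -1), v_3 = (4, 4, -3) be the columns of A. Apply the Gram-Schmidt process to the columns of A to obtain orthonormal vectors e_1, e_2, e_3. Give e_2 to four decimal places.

e_2 = (-0.4784, -0.7950, -0.3729)

v_1 = (-4, 1, 3); ‖v_1‖ = 5.0990, so e_1 = (-0.7845, 0.1961, 0.5883).
e_1·v_2 = (-0.7845)·(-4) + 0.1961·(-4) + 0.5883·(-1) = 1.7650.
u_2 = v_2 − 1.7650·e_1 = (-2.6154, -4.3462, -2.0385).
‖u_2‖ = 5.4667, so e_2 = (-0.4784, -0.7950, -0.3729).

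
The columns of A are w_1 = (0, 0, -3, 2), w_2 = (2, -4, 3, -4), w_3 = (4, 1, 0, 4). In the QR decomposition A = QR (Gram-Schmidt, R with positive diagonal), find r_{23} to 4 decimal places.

w_1 = (0, 0, -3, 2); ‖w_1‖ = 3.6056, so e_1 = (0.0000, 0.0000, -0.8321, 0.5547).
e_1·w_2 = 0.0000·2 + 0.0000·(-4) + (-0.8321)·3 + 0.5547·(-4) = -4.7150.
u_2 = w_2 + 4.7150·e_1 = (2.0000, -4.0000, -0.9231, -1.3846).
‖u_2‖ = 4.7717, so e_2 = (0.4191, -0.8383, -0.1934, -0.2902).
r_{23} = e_2·w_3 = -0.3224.

r_{23} = -0.3224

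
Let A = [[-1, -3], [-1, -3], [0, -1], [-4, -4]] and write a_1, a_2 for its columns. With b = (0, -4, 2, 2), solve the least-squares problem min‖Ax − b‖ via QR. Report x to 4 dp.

a_1 = (-1, -1, 0, -4); ‖a_1‖ = 4.2426, so q_1 = (-0.2357, -0.2357, 0.0000, -0.9428).
q_1·a_2 = (-0.2357)·(-3) + (-0.2357)·(-3) + 0.0000·(-1) + (-0.9428)·(-4) = 5.1854.
u_2 = a_2 − 5.1854·q_1 = (-1.7778, -1.7778, -1.0000, 0.8889).
‖u_2‖ = 2.8480, so q_2 = (-0.6242, -0.6242, -0.3511, 0.3121).
Qᵀb = (-0.9428, 2.4189).
Back-substitute: x_2 = 2.4189/2.8480 = 0.8493.
x_1 = (-0.9428 − 5.1854·0.8493)/4.2426 = -1.2603.

x = (-1.2603, 0.8493)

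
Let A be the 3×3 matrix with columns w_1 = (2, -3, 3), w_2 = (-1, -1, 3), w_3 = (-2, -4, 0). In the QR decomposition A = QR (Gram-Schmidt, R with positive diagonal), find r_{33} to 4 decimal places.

w_1 = (2, -3, 3); ‖w_1‖ = 4.6904, so q_1 = (0.4264, -0.6396, 0.6396).
q_1·w_2 = 0.4264·(-1) + (-0.6396)·(-1) + 0.6396·3 = 2.1320.
u_2 = w_2 − 2.1320·q_1 = (-1.9091, 0.3636, 1.6364).
‖u_2‖ = 2.5406, so q_2 = (-0.7514, 0.1431, 0.6441).
q_1·w_3 = 0.4264·(-2) + (-0.6396)·(-4) + 0.6396·0 = 1.7056; q_2·w_3 = (-0.7514)·(-2) + 0.1431·(-4) + 0.6441·0 = 0.9304.
u_3 = w_3 − 1.7056·q_1 − 0.9304·q_2 = (-2.0282, -3.0423, -1.6901).
r_{33} = ‖u_3‖ = 4.0281.

r_{33} = 4.0281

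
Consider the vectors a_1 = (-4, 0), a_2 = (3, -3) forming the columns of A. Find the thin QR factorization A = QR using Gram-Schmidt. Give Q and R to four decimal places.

a_1 = (-4, 0); ‖a_1‖ = 4.0000, so q_1 = (-1.0000, 0.0000).
q_1·a_2 = (-1.0000)·3 + 0.0000·(-3) = -3.0000.
u_2 = a_2 + 3.0000·q_1 = (0.0000, -3.0000).
‖u_2‖ = 3.0000, so q_2 = (0.0000, -1.0000).

Q = [[-1.0000, 0.0000], [0.0000, -1.0000]], R = [[4.0000, -3.0000], [0.0000, 3.0000]]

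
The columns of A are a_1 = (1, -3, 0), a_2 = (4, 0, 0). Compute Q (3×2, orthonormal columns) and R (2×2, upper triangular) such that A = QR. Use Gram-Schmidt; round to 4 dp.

Q = [[0.3162, 0.9487], [-0.9487, 0.3162], [0.0000, 0.0000]], R = [[3.1623, 1.2649], [0.0000, 3.7947]]

a_1 = (1, -3, 0); ‖a_1‖ = 3.1623, so e_1 = (0.3162, -0.9487, 0.0000).
e_1·a_2 = 0.3162·4 + (-0.9487)·0 + 0.0000·0 = 1.2649.
u_2 = a_2 − 1.2649·e_1 = (3.6000, 1.2000, 0.0000).
‖u_2‖ = 3.7947, so e_2 = (0.9487, 0.3162, 0.0000).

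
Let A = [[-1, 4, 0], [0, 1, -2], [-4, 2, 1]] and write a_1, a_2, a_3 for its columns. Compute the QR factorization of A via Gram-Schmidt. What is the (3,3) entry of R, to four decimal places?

r_{33} = 1.8500

a_1 = (-1, 0, -4); ‖a_1‖ = 4.1231, so q_1 = (-0.2425, 0.0000, -0.9701).
q_1·a_2 = (-0.2425)·4 + 0.0000·1 + (-0.9701)·2 = -2.9104.
u_2 = a_2 + 2.9104·q_1 = (3.2941, 1.0000, -0.8235).
‖u_2‖ = 3.5397, so q_2 = (0.9306, 0.2825, -0.2327).
q_1·a_3 = (-0.2425)·0 + 0.0000·(-2) + (-0.9701)·1 = -0.9701; q_2·a_3 = 0.9306·0 + 0.2825·(-2) + (-0.2327)·1 = -0.7977.
u_3 = a_3 + 0.9701·q_1 + 0.7977·q_2 = (0.5070, -1.7746, -0.1268).
r_{33} = ‖u_3‖ = 1.8500.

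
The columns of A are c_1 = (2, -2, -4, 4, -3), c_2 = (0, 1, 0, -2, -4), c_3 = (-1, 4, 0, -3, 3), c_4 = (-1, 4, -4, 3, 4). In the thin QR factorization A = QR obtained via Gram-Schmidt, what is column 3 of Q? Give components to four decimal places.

c_1 = (2, -2, -4, 4, -3); ‖c_1‖ = 7.0000, so q_1 = (0.2857, -0.2857, -0.5714, 0.5714, -0.4286).
q_1·c_2 = 0.2857·0 + (-0.2857)·1 + (-0.5714)·0 + 0.5714·(-2) + (-0.4286)·(-4) = 0.2857.
u_2 = c_2 − 0.2857·q_1 = (-0.0816, 1.0816, 0.1633, -2.1633, -3.8776).
‖u_2‖ = 4.5737, so q_2 = (-0.0178, 0.2365, 0.0357, -0.4730, -0.8478).
q_1·c_3 = 0.2857·(-1) + (-0.2857)·4 + (-0.5714)·0 + 0.5714·(-3) + (-0.4286)·3 = -4.4286; q_2·c_3 = (-0.0178)·(-1) + 0.2365·4 + 0.0357·0 + (-0.4730)·(-3) + (-0.8478)·3 = -0.1606.
u_3 = c_3 + 4.4286·q_1 + 0.1606·q_2 = (0.2624, 2.7727, -2.5249, -0.5454, 0.9659).
‖u_3‖ = 3.9194, so q_3 = (0.0670, 0.7074, -0.6442, -0.1391, 0.2464).

q_3 = (0.0670, 0.7074, -0.6442, -0.1391, 0.2464)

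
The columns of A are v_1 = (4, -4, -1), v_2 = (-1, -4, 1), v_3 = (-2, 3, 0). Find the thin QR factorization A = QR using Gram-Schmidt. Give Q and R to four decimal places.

v_1 = (4, -4, -1); ‖v_1‖ = 5.7446, so q_1 = (0.6963, -0.6963, -0.1741).
q_1·v_2 = 0.6963·(-1) + (-0.6963)·(-4) + (-0.1741)·1 = 1.9149.
u_2 = v_2 − 1.9149·q_1 = (-2.3333, -2.6667, 1.3333).
‖u_2‖ = 3.7859, so q_2 = (-0.6163, -0.7044, 0.3522).
q_1·v_3 = 0.6963·(-2) + (-0.6963)·3 + (-0.1741)·0 = -3.4816; q_2·v_3 = (-0.6163)·(-2) + (-0.7044)·3 + 0.3522·0 = -0.8805.
u_3 = v_3 + 3.4816·q_1 + 0.8805·q_2 = (-0.1184, -0.0444, -0.2960).
‖u_3‖ = 0.3219, so q_3 = (-0.3678, -0.1379, -0.9196).

Q = [[0.6963, -0.6163, -0.3678], [-0.6963, -0.7044, -0.1379], [-0.1741, 0.3522, -0.9196]], R = [[5.7446, 1.9149, -3.4816], [0.0000, 3.7859, -0.8805], [0.0000, 0.0000, 0.3219]]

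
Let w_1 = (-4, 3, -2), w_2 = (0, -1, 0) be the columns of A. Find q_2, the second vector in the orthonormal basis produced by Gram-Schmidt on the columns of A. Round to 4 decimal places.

q_2 = (-0.4983, -0.8305, -0.2491)

q_1 = w_1/‖w_1‖ = (-4, 3, -2)/5.3852 = (-0.7428, 0.5571, -0.3714).
r_{12} = q_1·w_2 = -0.5571.
u_2 = w_2 + 0.5571·q_1 = (-0.4138, -0.6897, -0.2069).
‖u_2‖ = 0.8305, so q_2 = (-0.4983, -0.8305, -0.2491).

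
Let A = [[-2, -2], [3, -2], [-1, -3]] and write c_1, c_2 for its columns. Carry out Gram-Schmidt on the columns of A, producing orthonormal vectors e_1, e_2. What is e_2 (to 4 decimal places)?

c_1 = (-2, 3, -1); ‖c_1‖ = 3.7417, so e_1 = (-0.5345, 0.8018, -0.2673).
e_1·c_2 = (-0.5345)·(-2) + 0.8018·(-2) + (-0.2673)·(-3) = 0.2673.
u_2 = c_2 − 0.2673·e_1 = (-1.8571, -2.2143, -2.9286).
‖u_2‖ = 4.1144, so e_2 = (-0.4514, -0.5382, -0.7118).

e_2 = (-0.4514, -0.5382, -0.7118)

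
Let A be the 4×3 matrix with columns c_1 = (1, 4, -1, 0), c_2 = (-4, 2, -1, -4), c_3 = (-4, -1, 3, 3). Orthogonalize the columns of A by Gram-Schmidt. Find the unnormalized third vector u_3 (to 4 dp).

c_1 = (1, 4, -1, 0); ‖c_1‖ = 4.2426, so q_1 = (0.2357, 0.9428, -0.2357, 0.0000).
q_1·c_2 = 0.2357·(-4) + 0.9428·2 + (-0.2357)·(-1) + 0.0000·(-4) = 1.1785.
u_2 = c_2 − 1.1785·q_1 = (-4.2778, 0.8889, -0.7222, -4.0000).
‖u_2‖ = 5.9675, so q_2 = (-0.7168, 0.1490, -0.1210, -0.6703).
q_1·c_3 = 0.2357·(-4) + 0.9428·(-1) + (-0.2357)·3 + 0.0000·3 = -2.5927; q_2·c_3 = (-0.7168)·(-4) + 0.1490·(-1) + (-0.1210)·3 + (-0.6703)·3 = 0.3445.
u_3 = c_3 + 2.5927·q_1 − 0.3445·q_2 = (-3.1420, 1.3931, 2.4306, 3.2309).

u_3 = (-3.1420, 1.3931, 2.4306, 3.2309)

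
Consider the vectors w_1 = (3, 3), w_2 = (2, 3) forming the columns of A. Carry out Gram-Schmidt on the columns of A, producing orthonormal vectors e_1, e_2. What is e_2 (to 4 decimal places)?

w_1 = (3, 3); ‖w_1‖ = 4.2426, so e_1 = (0.7071, 0.7071).
e_1·w_2 = 0.7071·2 + 0.7071·3 = 3.5355.
u_2 = w_2 − 3.5355·e_1 = (-0.5000, 0.5000).
‖u_2‖ = 0.7071, so e_2 = (-0.7071, 0.7071).

e_2 = (-0.7071, 0.7071)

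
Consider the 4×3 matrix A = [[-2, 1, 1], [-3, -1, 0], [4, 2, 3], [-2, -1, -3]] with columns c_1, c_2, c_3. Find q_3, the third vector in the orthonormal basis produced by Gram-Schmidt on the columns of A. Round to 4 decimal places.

q_3 = (-0.1676, 0.6703, 0.0586, -0.7206)

q_1 = c_1/‖c_1‖ = (-2, -3, 4, -2)/5.7446 = (-0.3482, -0.5222, 0.6963, -0.3482).
r_{12} = q_1·c_2 = 1.9149.
u_2 = c_2 − 1.9149·q_1 = (1.6667, 0.0000, 0.6667, -0.3333).
‖u_2‖ = 1.8257, so q_2 = (0.9129, 0.0000, 0.3651, -0.1826).
r_{13} = q_1·c_3 = 2.7852; r_{23} = q_2·c_3 = 2.5560.
u_3 = c_3 − 2.7852·q_1 − 2.5560·q_2 = (-0.3636, 1.4545, 0.1273, -1.5636).
‖u_3‖ = 2.1700, so q_3 = (-0.1676, 0.6703, 0.0586, -0.7206).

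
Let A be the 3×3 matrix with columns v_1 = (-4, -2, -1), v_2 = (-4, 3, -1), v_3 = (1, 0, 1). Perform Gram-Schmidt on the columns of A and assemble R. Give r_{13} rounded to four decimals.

v_1 = (-4, -2, -1); ‖v_1‖ = 4.5826, so e_1 = (-0.8729, -0.4364, -0.2182).
r_{13} = e_1·v_3 = -1.0911.

r_{13} = -1.0911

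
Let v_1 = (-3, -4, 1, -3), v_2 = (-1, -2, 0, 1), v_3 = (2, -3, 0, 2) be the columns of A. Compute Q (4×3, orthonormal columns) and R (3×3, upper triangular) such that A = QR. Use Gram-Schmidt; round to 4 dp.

v_1 = (-3, -4, 1, -3); ‖v_1‖ = 5.9161, so q_1 = (-0.5071, -0.6761, 0.1690, -0.5071).
q_1·v_2 = (-0.5071)·(-1) + (-0.6761)·(-2) + 0.1690·0 + (-0.5071)·1 = 1.3522.
u_2 = v_2 − 1.3522·q_1 = (-0.3143, -1.0857, -0.2286, 1.6857).
‖u_2‖ = 2.0424, so q_2 = (-0.1539, -0.5316, -0.1119, 0.8254).
q_1·v_3 = (-0.5071)·2 + (-0.6761)·(-3) + 0.1690·0 + (-0.5071)·2 = 0.0000; q_2·v_3 = (-0.1539)·2 + (-0.5316)·(-3) + (-0.1119)·0 + 0.8254·2 = 2.9377.
u_3 = v_3 + 0.0000·q_1 − 2.9377·q_2 = (2.4521, -1.4384, 0.3288, -0.4247).
‖u_3‖ = 2.8931, so q_3 = (0.8476, -0.4972, 0.1136, -0.1468).

Q = [[-0.5071, -0.1539, 0.8476], [-0.6761, -0.5316, -0.4972], [0.1690, -0.1119, 0.1136], [-0.5071, 0.8254, -0.1468]], R = [[5.9161, 1.3522, 0.0000], [0.0000, 2.0424, 2.9377], [0.0000, 0.0000, 2.8931]]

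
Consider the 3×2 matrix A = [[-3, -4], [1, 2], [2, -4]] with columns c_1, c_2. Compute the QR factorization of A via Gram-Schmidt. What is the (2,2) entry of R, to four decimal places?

r_{22} = 5.7817

c_1 = (-3, 1, 2); ‖c_1‖ = 3.7417, so q_1 = (-0.8018, 0.2673, 0.5345).
q_1·c_2 = (-0.8018)·(-4) + 0.2673·2 + 0.5345·(-4) = 1.6036.
u_2 = c_2 − 1.6036·q_1 = (-2.7143, 1.5714, -4.8571).
r_{22} = ‖u_2‖ = 5.7817.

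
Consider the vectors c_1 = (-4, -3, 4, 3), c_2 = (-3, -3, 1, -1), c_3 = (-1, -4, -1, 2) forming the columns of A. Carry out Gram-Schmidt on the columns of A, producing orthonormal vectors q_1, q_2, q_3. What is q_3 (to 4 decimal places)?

c_1 = (-4, -3, 4, 3); ‖c_1‖ = 7.0711, so q_1 = (-0.5657, -0.4243, 0.5657, 0.4243).
q_1·c_2 = (-0.5657)·(-3) + (-0.4243)·(-3) + 0.5657·1 + 0.4243·(-1) = 3.1113.
u_2 = c_2 − 3.1113·q_1 = (-1.2400, -1.6800, -0.7600, -2.3200).
‖u_2‖ = 3.2125, so q_2 = (-0.3860, -0.5230, -0.2366, -0.7222).
q_1·c_3 = (-0.5657)·(-1) + (-0.4243)·(-4) + 0.5657·(-1) + 0.4243·2 = 2.5456; q_2·c_3 = (-0.3860)·(-1) + (-0.5230)·(-4) + (-0.2366)·(-1) + (-0.7222)·2 = 1.2700.
u_3 = c_3 − 2.5456·q_1 − 1.2700·q_2 = (0.9302, -2.2558, -2.1395, 1.8372).
‖u_3‖ = 3.7292, so q_3 = (0.2494, -0.6049, -0.5737, 0.4927).

q_3 = (0.2494, -0.6049, -0.5737, 0.4927)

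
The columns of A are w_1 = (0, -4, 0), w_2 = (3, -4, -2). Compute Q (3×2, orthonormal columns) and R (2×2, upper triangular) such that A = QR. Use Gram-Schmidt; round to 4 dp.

Q = [[0.0000, 0.8321], [-1.0000, 0.0000], [0.0000, -0.5547]], R = [[4.0000, 4.0000], [0.0000, 3.6056]]

w_1 = (0, -4, 0); ‖w_1‖ = 4.0000, so e_1 = (0.0000, -1.0000, 0.0000).
e_1·w_2 = 0.0000·3 + (-1.0000)·(-4) + 0.0000·(-2) = 4.0000.
u_2 = w_2 − 4.0000·e_1 = (3.0000, 0.0000, -2.0000).
‖u_2‖ = 3.6056, so e_2 = (0.8321, 0.0000, -0.5547).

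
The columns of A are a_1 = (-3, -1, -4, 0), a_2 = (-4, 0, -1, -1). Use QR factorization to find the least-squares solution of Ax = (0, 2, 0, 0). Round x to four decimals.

x = (-0.1698, 0.1509)

a_1 = (-3, -1, -4, 0); ‖a_1‖ = 5.0990, so e_1 = (-0.5883, -0.1961, -0.7845, 0.0000).
e_1·a_2 = (-0.5883)·(-4) + (-0.1961)·0 + (-0.7845)·(-1) + 0.0000·(-1) = 3.1379.
u_2 = a_2 − 3.1379·e_1 = (-2.1538, 0.6154, 1.4615, -1.0000).
‖u_2‖ = 2.8555, so e_2 = (-0.7543, 0.2155, 0.5118, -0.3502).
Qᵀb = (-0.3922, 0.4310).
Back-substitute: x_2 = 0.4310/2.8555 = 0.1509.
x_1 = (-0.3922 − 3.1379·0.1509)/5.0990 = -0.1698.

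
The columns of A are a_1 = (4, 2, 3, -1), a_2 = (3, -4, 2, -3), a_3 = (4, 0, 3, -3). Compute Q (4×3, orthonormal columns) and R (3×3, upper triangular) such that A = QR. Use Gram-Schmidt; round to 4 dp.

Q = [[0.7303, 0.2226, -0.3093], [0.3651, -0.8554, 0.3619], [0.5477, 0.1230, -0.1193], [-0.1826, -0.4511, -0.8713]], R = [[5.4772, 2.3735, 5.1121], [0.0000, 5.6892, 2.6132], [0.0000, 0.0000, 1.0189]]

q_1 = a_1/‖a_1‖ = (4, 2, 3, -1)/5.4772 = (0.7303, 0.3651, 0.5477, -0.1826).
r_{12} = q_1·a_2 = 2.3735.
u_2 = a_2 − 2.3735·q_1 = (1.2667, -4.8667, 0.7000, -2.5667).
‖u_2‖ = 5.6892, so q_2 = (0.2226, -0.8554, 0.1230, -0.4511).
r_{13} = q_1·a_3 = 5.1121; r_{23} = q_2·a_3 = 2.6132.
u_3 = a_3 − 5.1121·q_1 − 2.6132·q_2 = (-0.3151, 0.3687, -0.1215, -0.8877).
‖u_3‖ = 1.0189, so q_3 = (-0.3093, 0.3619, -0.1193, -0.8713).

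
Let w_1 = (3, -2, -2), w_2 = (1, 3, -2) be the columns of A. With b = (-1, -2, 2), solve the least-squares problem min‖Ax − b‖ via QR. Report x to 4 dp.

x = (-0.1308, -0.7764)

e_1 = w_1/‖w_1‖ = (3, -2, -2)/4.1231 = (0.7276, -0.4851, -0.4851).
r_{12} = e_1·w_2 = 0.2425.
u_2 = w_2 − 0.2425·e_1 = (0.8235, 3.1176, -1.8824).
‖u_2‖ = 3.7338, so e_2 = (0.2206, 0.8350, -0.5041).
Qᵀb = (-0.7276, -2.8988).
Back-substitute: x_2 = -2.8988/3.7338 = -0.7764.
x_1 = (-0.7276 − 0.2425·(-0.7764))/4.1231 = -0.1308.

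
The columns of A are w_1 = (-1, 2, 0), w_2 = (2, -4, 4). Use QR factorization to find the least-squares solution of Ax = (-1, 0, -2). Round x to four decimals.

x = (-0.8000, -0.5000)

e_1 = w_1/‖w_1‖ = (-1, 2, 0)/2.2361 = (-0.4472, 0.8944, 0.0000).
r_{12} = e_1·w_2 = -4.4721.
u_2 = w_2 + 4.4721·e_1 = (0.0000, 0.0000, 4.0000).
‖u_2‖ = 4.0000, so e_2 = (0.0000, 0.0000, 1.0000).
Qᵀb = (0.4472, -2.0000).
Back-substitute: x_2 = -2.0000/4.0000 = -0.5000.
x_1 = (0.4472 + 4.4721·(-0.5000))/2.2361 = -0.8000.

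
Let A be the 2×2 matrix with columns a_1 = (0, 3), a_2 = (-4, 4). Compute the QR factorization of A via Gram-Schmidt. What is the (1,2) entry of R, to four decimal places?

r_{12} = 4.0000

e_1 = a_1/‖a_1‖ = (0, 3)/3.0000 = (0.0000, 1.0000).
r_{12} = e_1·a_2 = 4.0000.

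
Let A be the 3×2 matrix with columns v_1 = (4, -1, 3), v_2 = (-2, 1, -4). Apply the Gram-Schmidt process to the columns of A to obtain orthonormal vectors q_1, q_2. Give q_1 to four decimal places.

q_1 = (0.7845, -0.1961, 0.5883)

v_1 = (4, -1, 3); ‖v_1‖ = 5.0990, so q_1 = (0.7845, -0.1961, 0.5883).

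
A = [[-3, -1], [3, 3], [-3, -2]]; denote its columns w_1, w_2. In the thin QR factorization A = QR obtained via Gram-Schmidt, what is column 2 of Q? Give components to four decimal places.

q_2 = (0.7071, 0.7071, 0.0000)

w_1 = (-3, 3, -3); ‖w_1‖ = 5.1962, so q_1 = (-0.5774, 0.5774, -0.5774).
q_1·w_2 = (-0.5774)·(-1) + 0.5774·3 + (-0.5774)·(-2) = 3.4641.
u_2 = w_2 − 3.4641·q_1 = (1.0000, 1.0000, 0.0000).
‖u_2‖ = 1.4142, so q_2 = (0.7071, 0.7071, 0.0000).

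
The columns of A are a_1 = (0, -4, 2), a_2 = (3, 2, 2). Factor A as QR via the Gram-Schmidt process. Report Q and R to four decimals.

a_1 = (0, -4, 2); ‖a_1‖ = 4.4721, so q_1 = (0.0000, -0.8944, 0.4472).
q_1·a_2 = 0.0000·3 + (-0.8944)·2 + 0.4472·2 = -0.8944.
u_2 = a_2 + 0.8944·q_1 = (3.0000, 1.2000, 2.4000).
‖u_2‖ = 4.0249, so q_2 = (0.7454, 0.2981, 0.5963).

Q = [[0.0000, 0.7454], [-0.8944, 0.2981], [0.4472, 0.5963]], R = [[4.4721, -0.8944], [0.0000, 4.0249]]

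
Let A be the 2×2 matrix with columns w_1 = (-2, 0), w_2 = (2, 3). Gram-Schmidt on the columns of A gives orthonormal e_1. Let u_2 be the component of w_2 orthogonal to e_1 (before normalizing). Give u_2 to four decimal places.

w_1 = (-2, 0); ‖w_1‖ = 2.0000, so e_1 = (-1.0000, 0.0000).
e_1·w_2 = (-1.0000)·2 + 0.0000·3 = -2.0000.
u_2 = w_2 + 2.0000·e_1 = (0.0000, 3.0000).

u_2 = (0.0000, 3.0000)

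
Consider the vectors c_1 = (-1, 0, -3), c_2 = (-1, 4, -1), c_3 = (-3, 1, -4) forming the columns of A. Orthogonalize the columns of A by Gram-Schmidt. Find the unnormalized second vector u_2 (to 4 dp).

e_1 = c_1/‖c_1‖ = (-1, 0, -3)/3.1623 = (-0.3162, 0.0000, -0.9487).
r_{12} = e_1·c_2 = 1.2649.
u_2 = c_2 − 1.2649·e_1 = (-0.6000, 4.0000, 0.2000).

u_2 = (-0.6000, 4.0000, 0.2000)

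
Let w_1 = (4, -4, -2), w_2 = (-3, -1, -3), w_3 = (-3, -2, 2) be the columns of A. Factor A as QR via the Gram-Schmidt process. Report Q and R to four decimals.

Q = [[0.6667, -0.6391, -0.3835], [-0.6667, -0.2812, -0.6903], [-0.3333, -0.7158, 0.6136]], R = [[6.0000, -0.3333, -1.3333], [0.0000, 4.3461, 1.0482], [0.0000, 0.0000, 3.7581]]

q_1 = w_1/‖w_1‖ = (4, -4, -2)/6.0000 = (0.6667, -0.6667, -0.3333).
r_{12} = q_1·w_2 = -0.3333.
u_2 = w_2 + 0.3333·q_1 = (-2.7778, -1.2222, -3.1111).
‖u_2‖ = 4.3461, so q_2 = (-0.6391, -0.2812, -0.7158).
r_{13} = q_1·w_3 = -1.3333; r_{23} = q_2·w_3 = 1.0482.
u_3 = w_3 + 1.3333·q_1 − 1.0482·q_2 = (-1.4412, -2.5941, 2.3059).
‖u_3‖ = 3.7581, so q_3 = (-0.3835, -0.6903, 0.6136).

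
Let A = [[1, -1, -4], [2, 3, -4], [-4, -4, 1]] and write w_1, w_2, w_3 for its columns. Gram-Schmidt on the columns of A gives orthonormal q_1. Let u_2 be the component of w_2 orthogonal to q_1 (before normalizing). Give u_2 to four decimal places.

u_2 = (-2.0000, 1.0000, 0.0000)

w_1 = (1, 2, -4); ‖w_1‖ = 4.5826, so q_1 = (0.2182, 0.4364, -0.8729).
q_1·w_2 = 0.2182·(-1) + 0.4364·3 + (-0.8729)·(-4) = 4.5826.
u_2 = w_2 − 4.5826·q_1 = (-2.0000, 1.0000, 0.0000).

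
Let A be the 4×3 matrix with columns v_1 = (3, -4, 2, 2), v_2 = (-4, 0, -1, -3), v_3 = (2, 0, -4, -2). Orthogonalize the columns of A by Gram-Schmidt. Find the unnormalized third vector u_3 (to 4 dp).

u_3 = (2.2882, -1.0131, -3.6114, -1.8472)

e_1 = v_1/‖v_1‖ = (3, -4, 2, 2)/5.7446 = (0.5222, -0.6963, 0.3482, 0.3482).
r_{12} = e_1·v_2 = -3.4816.
u_2 = v_2 + 3.4816·e_1 = (-2.1818, -2.4242, 0.2121, -1.7879).
‖u_2‖ = 3.7254, so e_2 = (-0.5857, -0.6507, 0.0569, -0.4799).
r_{13} = e_1·v_3 = -1.0445; r_{23} = e_2·v_3 = -0.4392.
u_3 = v_3 + 1.0445·e_1 + 0.4392·e_2 = (2.2882, -1.0131, -3.6114, -1.8472).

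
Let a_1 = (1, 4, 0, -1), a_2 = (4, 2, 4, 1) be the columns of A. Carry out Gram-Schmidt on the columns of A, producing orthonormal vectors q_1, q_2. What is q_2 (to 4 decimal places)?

q_2 = (0.6159, -0.0808, 0.7269, 0.2928)

a_1 = (1, 4, 0, -1); ‖a_1‖ = 4.2426, so q_1 = (0.2357, 0.9428, 0.0000, -0.2357).
q_1·a_2 = 0.2357·4 + 0.9428·2 + 0.0000·4 + (-0.2357)·1 = 2.5927.
u_2 = a_2 − 2.5927·q_1 = (3.3889, -0.4444, 4.0000, 1.6111).
‖u_2‖ = 5.5025, so q_2 = (0.6159, -0.0808, 0.7269, 0.2928).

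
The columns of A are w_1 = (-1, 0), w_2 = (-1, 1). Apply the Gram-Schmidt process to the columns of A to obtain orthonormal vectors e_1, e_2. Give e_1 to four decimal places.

e_1 = (-1.0000, 0.0000)

w_1 = (-1, 0); ‖w_1‖ = 1.0000, so e_1 = (-1.0000, 0.0000).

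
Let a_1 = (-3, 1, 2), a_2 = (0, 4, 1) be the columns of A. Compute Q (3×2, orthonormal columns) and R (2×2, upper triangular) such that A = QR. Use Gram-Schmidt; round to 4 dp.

a_1 = (-3, 1, 2); ‖a_1‖ = 3.7417, so q_1 = (-0.8018, 0.2673, 0.5345).
q_1·a_2 = (-0.8018)·0 + 0.2673·4 + 0.5345·1 = 1.6036.
u_2 = a_2 − 1.6036·q_1 = (1.2857, 3.5714, 0.1429).
‖u_2‖ = 3.7985, so q_2 = (0.3385, 0.9402, 0.0376).

Q = [[-0.8018, 0.3385], [0.2673, 0.9402], [0.5345, 0.0376]], R = [[3.7417, 1.6036], [0.0000, 3.7985]]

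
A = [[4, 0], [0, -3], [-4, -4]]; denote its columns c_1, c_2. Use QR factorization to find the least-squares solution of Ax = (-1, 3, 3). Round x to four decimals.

x = (-0.1176, -0.7647)

c_1 = (4, 0, -4); ‖c_1‖ = 5.6569, so e_1 = (0.7071, 0.0000, -0.7071).
e_1·c_2 = 0.7071·0 + 0.0000·(-3) + (-0.7071)·(-4) = 2.8284.
u_2 = c_2 − 2.8284·e_1 = (-2.0000, -3.0000, -2.0000).
‖u_2‖ = 4.1231, so e_2 = (-0.4851, -0.7276, -0.4851).
Qᵀb = (-2.8284, -3.1530).
Back-substitute: x_2 = -3.1530/4.1231 = -0.7647.
x_1 = (-2.8284 − 2.8284·(-0.7647))/5.6569 = -0.1176.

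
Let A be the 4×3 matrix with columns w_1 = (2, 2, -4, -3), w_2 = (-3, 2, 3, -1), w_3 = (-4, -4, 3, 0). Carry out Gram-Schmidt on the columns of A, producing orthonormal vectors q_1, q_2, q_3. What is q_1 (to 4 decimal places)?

q_1 = w_1/‖w_1‖ = (2, 2, -4, -3)/5.7446 = (0.3482, 0.3482, -0.6963, -0.5222).

q_1 = (0.3482, 0.3482, -0.6963, -0.5222)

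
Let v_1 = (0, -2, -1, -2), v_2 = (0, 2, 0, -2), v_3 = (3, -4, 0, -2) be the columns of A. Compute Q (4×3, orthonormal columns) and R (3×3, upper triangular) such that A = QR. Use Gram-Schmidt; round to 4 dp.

Q = [[0.0000, 0.0000, 0.9045], [-0.6667, 0.7071, -0.1005], [-0.3333, 0.0000, 0.4020], [-0.6667, -0.7071, -0.1005]], R = [[3.0000, 0.0000, 4.0000], [0.0000, 2.8284, -1.4142], [0.0000, 0.0000, 3.3166]]

v_1 = (0, -2, -1, -2); ‖v_1‖ = 3.0000, so q_1 = (0.0000, -0.6667, -0.3333, -0.6667).
q_1·v_2 = 0.0000·0 + (-0.6667)·2 + (-0.3333)·0 + (-0.6667)·(-2) = 0.0000.
u_2 = v_2 + 0.0000·q_1 = (0.0000, 2.0000, 0.0000, -2.0000).
‖u_2‖ = 2.8284, so q_2 = (0.0000, 0.7071, 0.0000, -0.7071).
q_1·v_3 = 0.0000·3 + (-0.6667)·(-4) + (-0.3333)·0 + (-0.6667)·(-2) = 4.0000; q_2·v_3 = 0.0000·3 + 0.7071·(-4) + 0.0000·0 + (-0.7071)·(-2) = -1.4142.
u_3 = v_3 − 4.0000·q_1 + 1.4142·q_2 = (3.0000, -0.3333, 1.3333, -0.3333).
‖u_3‖ = 3.3166, so q_3 = (0.9045, -0.1005, 0.4020, -0.1005).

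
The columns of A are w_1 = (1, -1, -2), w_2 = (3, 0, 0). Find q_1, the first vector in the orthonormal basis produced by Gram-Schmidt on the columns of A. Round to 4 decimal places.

q_1 = (0.4082, -0.4082, -0.8165)

w_1 = (1, -1, -2); ‖w_1‖ = 2.4495, so q_1 = (0.4082, -0.4082, -0.8165).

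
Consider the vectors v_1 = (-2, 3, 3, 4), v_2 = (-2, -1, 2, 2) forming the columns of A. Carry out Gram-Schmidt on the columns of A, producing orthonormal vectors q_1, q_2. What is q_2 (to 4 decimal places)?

v_1 = (-2, 3, 3, 4); ‖v_1‖ = 6.1644, so q_1 = (-0.3244, 0.4867, 0.4867, 0.6489).
q_1·v_2 = (-0.3244)·(-2) + 0.4867·(-1) + 0.4867·2 + 0.6489·2 = 2.4333.
u_2 = v_2 − 2.4333·q_1 = (-1.2105, -2.1842, 0.8158, 0.4211).
‖u_2‖ = 2.6606, so q_2 = (-0.4550, -0.8209, 0.3066, 0.1583).

q_2 = (-0.4550, -0.8209, 0.3066, 0.1583)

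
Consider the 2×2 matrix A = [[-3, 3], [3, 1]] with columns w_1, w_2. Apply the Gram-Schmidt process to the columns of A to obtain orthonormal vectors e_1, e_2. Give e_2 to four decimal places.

e_2 = (0.7071, 0.7071)

e_1 = w_1/‖w_1‖ = (-3, 3)/4.2426 = (-0.7071, 0.7071).
r_{12} = e_1·w_2 = -1.4142.
u_2 = w_2 + 1.4142·e_1 = (2.0000, 2.0000).
‖u_2‖ = 2.8284, so e_2 = (0.7071, 0.7071).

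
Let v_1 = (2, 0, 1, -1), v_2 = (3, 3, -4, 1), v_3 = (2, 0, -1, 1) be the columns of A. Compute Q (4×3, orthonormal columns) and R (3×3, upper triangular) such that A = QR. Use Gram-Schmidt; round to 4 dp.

Q = [[0.8165, 0.4518, 0.3594], [0.0000, 0.5083, -0.6390], [0.4082, -0.7060, -0.0399], [-0.4082, 0.1977, 0.6789]], R = [[2.4495, 0.4082, 0.8165], [0.0000, 5.9020, 1.8073], [0.0000, 0.0000, 1.4377]]

v_1 = (2, 0, 1, -1); ‖v_1‖ = 2.4495, so e_1 = (0.8165, 0.0000, 0.4082, -0.4082).
e_1·v_2 = 0.8165·3 + 0.0000·3 + 0.4082·(-4) + (-0.4082)·1 = 0.4082.
u_2 = v_2 − 0.4082·e_1 = (2.6667, 3.0000, -4.1667, 1.1667).
‖u_2‖ = 5.9020, so e_2 = (0.4518, 0.5083, -0.7060, 0.1977).
e_1·v_3 = 0.8165·2 + 0.0000·0 + 0.4082·(-1) + (-0.4082)·1 = 0.8165; e_2·v_3 = 0.4518·2 + 0.5083·0 + (-0.7060)·(-1) + 0.1977·1 = 1.8073.
u_3 = v_3 − 0.8165·e_1 − 1.8073·e_2 = (0.5167, -0.9187, -0.0574, 0.9761).
‖u_3‖ = 1.4377, so e_3 = (0.3594, -0.6390, -0.0399, 0.6789).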